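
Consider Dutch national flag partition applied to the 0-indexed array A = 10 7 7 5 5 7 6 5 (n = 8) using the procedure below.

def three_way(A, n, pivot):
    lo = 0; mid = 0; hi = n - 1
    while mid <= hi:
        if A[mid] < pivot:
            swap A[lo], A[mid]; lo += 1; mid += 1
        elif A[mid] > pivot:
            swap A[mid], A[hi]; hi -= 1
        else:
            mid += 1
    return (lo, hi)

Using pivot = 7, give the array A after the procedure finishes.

lo=0 mid=0 hi=7
10>7: swap(0,7), hi=6 ⇒ 5 7 7 5 5 7 6 10
5<7: swap(0,0), lo=1 mid=1 ⇒ 5 7 7 5 5 7 6 10
7=7: mid=2
7=7: mid=3
5<7: swap(1,3), lo=2 mid=4 ⇒ 5 5 7 7 5 7 6 10
5<7: swap(2,4), lo=3 mid=5 ⇒ 5 5 5 7 7 7 6 10
7=7: mid=6
6<7: swap(3,6), lo=4 mid=7 ⇒ 5 5 5 6 7 7 7 10
done. lo=4 hi=6; A=5 5 5 6 7 7 7 10

5 5 5 6 7 7 7 10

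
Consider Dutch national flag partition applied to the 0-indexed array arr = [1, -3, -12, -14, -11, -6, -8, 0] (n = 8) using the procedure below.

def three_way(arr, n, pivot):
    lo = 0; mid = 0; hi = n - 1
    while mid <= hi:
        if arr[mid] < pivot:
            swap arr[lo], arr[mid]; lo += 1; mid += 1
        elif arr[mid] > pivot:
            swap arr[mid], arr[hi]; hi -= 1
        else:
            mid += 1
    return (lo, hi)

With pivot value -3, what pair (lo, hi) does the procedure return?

(5, 5)

pivot = -3; lo=0, mid=0, hi=7
arr[mid]=1>-3: swap arr[0],arr[7]; hi=6 → [0, -3, -12, -14, -11, -6, -8, 1]
arr[mid]=0>-3: swap arr[0],arr[6]; hi=5 → [-8, -3, -12, -14, -11, -6, 0, 1]
arr[mid]=-8<-3: swap arr[0],arr[0]; lo=1,mid=1 → [-8, -3, -12, -14, -11, -6, 0, 1]
arr[mid]=-3=-3: mid=2
arr[mid]=-12<-3: swap arr[1],arr[2]; lo=2,mid=3 → [-8, -12, -3, -14, -11, -6, 0, 1]
arr[mid]=-14<-3: swap arr[2],arr[3]; lo=3,mid=4 → [-8, -12, -14, -3, -11, -6, 0, 1]
arr[mid]=-11<-3: swap arr[3],arr[4]; lo=4,mid=5 → [-8, -12, -14, -11, -3, -6, 0, 1]
arr[mid]=-6<-3: swap arr[4],arr[5]; lo=5,mid=6 → [-8, -12, -14, -11, -6, -3, 0, 1]
end: lo=5, hi=5; arr = [-8, -12, -14, -11, -6, -3, 0, 1]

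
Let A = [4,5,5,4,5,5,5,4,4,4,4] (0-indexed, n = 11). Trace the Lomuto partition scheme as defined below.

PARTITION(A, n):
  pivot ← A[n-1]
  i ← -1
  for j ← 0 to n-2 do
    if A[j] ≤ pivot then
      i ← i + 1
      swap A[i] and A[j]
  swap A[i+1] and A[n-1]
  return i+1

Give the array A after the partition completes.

pivot = A[10] = 4; i = -1
j=0: A[0]=4 ≤ 4 → i=0, swap A[0],A[0] (no change) → [4,5,5,4,5,5,5,4,4,4,4]
j=1: A[1]=5 > 4 → no swap
j=2: A[2]=5 > 4 → no swap
j=3: A[3]=4 ≤ 4 → i=1, swap A[1],A[3] → [4,4,5,5,5,5,5,4,4,4,4]
j=4: A[4]=5 > 4 → no swap
j=5: A[5]=5 > 4 → no swap
j=6: A[6]=5 > 4 → no swap
j=7: A[7]=4 ≤ 4 → i=2, swap A[2],A[7] → [4,4,4,5,5,5,5,5,4,4,4]
j=8: A[8]=4 ≤ 4 → i=3, swap A[3],A[8] → [4,4,4,4,5,5,5,5,5,4,4]
j=9: A[9]=4 ≤ 4 → i=4, swap A[4],A[9] → [4,4,4,4,4,5,5,5,5,5,4]
final swap A[5],A[10] → [4,4,4,4,4,4,5,5,5,5,5]; return 5

[4,4,4,4,4,4,5,5,5,5,5]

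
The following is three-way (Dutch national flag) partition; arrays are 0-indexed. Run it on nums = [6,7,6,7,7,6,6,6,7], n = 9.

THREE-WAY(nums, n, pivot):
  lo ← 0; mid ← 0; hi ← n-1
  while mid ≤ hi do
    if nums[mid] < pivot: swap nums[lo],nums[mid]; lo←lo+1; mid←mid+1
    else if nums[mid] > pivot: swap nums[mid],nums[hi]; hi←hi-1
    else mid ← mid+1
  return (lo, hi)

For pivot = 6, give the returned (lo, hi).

(0, 4)

pivot = 6; lo=0, mid=0, hi=8
nums[mid]=6=6: mid=1
nums[mid]=7>6: swap nums[1],nums[8]; hi=7 → [6,7,6,7,7,6,6,6,7]
nums[mid]=7>6: swap nums[1],nums[7]; hi=6 → [6,6,6,7,7,6,6,7,7]
nums[mid]=6=6: mid=2
nums[mid]=6=6: mid=3
nums[mid]=7>6: swap nums[3],nums[6]; hi=5 → [6,6,6,6,7,6,7,7,7]
nums[mid]=6=6: mid=4
nums[mid]=7>6: swap nums[4],nums[5]; hi=4 → [6,6,6,6,6,7,7,7,7]
nums[mid]=6=6: mid=5
end: lo=0, hi=4; nums = [6,6,6,6,6,7,7,7,7]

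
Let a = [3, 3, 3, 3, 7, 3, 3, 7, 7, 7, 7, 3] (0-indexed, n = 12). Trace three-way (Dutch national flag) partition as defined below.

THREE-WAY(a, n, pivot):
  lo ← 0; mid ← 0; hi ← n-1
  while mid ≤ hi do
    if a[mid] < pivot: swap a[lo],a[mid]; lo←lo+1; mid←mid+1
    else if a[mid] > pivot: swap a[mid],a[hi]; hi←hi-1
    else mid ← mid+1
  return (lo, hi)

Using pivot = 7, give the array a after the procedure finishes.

lo=0 mid=0 hi=11
3<7: swap(0,0), lo=1 mid=1 ⇒ [3, 3, 3, 3, 7, 3, 3, 7, 7, 7, 7, 3]
3<7: swap(1,1), lo=2 mid=2 ⇒ [3, 3, 3, 3, 7, 3, 3, 7, 7, 7, 7, 3]
3<7: swap(2,2), lo=3 mid=3 ⇒ [3, 3, 3, 3, 7, 3, 3, 7, 7, 7, 7, 3]
3<7: swap(3,3), lo=4 mid=4 ⇒ [3, 3, 3, 3, 7, 3, 3, 7, 7, 7, 7, 3]
7=7: mid=5
3<7: swap(4,5), lo=5 mid=6 ⇒ [3, 3, 3, 3, 3, 7, 3, 7, 7, 7, 7, 3]
3<7: swap(5,6), lo=6 mid=7 ⇒ [3, 3, 3, 3, 3, 3, 7, 7, 7, 7, 7, 3]
7=7: mid=8
7=7: mid=9
7=7: mid=10
7=7: mid=11
3<7: swap(6,11), lo=7 mid=12 ⇒ [3, 3, 3, 3, 3, 3, 3, 7, 7, 7, 7, 7]
done. lo=7 hi=11; a=[3, 3, 3, 3, 3, 3, 3, 7, 7, 7, 7, 7]

[3, 3, 3, 3, 3, 3, 3, 7, 7, 7, 7, 7]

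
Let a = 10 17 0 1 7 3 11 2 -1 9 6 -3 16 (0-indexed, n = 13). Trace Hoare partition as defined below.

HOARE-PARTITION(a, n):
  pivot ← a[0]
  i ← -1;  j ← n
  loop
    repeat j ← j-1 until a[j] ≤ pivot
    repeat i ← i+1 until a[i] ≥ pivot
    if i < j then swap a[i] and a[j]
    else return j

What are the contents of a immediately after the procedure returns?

pivot = a[0] = 10; i = -1, j = 13
j→11 (a[11]=-3≤10), i→0 (a[0]=10≥10); i<j, swap → -3 17 0 1 7 3 11 2 -1 9 6 10 16
j→10 (a[10]=6≤10), i→1 (a[1]=17≥10); i<j, swap → -3 6 0 1 7 3 11 2 -1 9 17 10 16
j→9 (a[9]=9≤10), i→6 (a[6]=11≥10); i<j, swap → -3 6 0 1 7 3 9 2 -1 11 17 10 16
j→8, i→9; i≥j, return j=8. a = -3 6 0 1 7 3 9 2 -1 11 17 10 16

-3 6 0 1 7 3 9 2 -1 11 17 10 16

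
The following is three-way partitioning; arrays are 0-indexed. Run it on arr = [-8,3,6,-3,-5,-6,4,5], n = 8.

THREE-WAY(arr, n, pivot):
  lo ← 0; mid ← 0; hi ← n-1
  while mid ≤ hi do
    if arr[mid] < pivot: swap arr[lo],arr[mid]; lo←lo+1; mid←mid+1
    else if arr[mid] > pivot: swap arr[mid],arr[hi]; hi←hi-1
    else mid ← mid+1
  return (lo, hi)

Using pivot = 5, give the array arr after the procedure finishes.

[-8,3,-3,-5,-6,4,5,6]

pivot = 5; lo=0, mid=0, hi=7
arr[mid]=-8<5: swap arr[0],arr[0]; lo=1,mid=1 → [-8,3,6,-3,-5,-6,4,5]
arr[mid]=3<5: swap arr[1],arr[1]; lo=2,mid=2 → [-8,3,6,-3,-5,-6,4,5]
arr[mid]=6>5: swap arr[2],arr[7]; hi=6 → [-8,3,5,-3,-5,-6,4,6]
arr[mid]=5=5: mid=3
arr[mid]=-3<5: swap arr[2],arr[3]; lo=3,mid=4 → [-8,3,-3,5,-5,-6,4,6]
arr[mid]=-5<5: swap arr[3],arr[4]; lo=4,mid=5 → [-8,3,-3,-5,5,-6,4,6]
arr[mid]=-6<5: swap arr[4],arr[5]; lo=5,mid=6 → [-8,3,-3,-5,-6,5,4,6]
arr[mid]=4<5: swap arr[5],arr[6]; lo=6,mid=7 → [-8,3,-3,-5,-6,4,5,6]
end: lo=6, hi=6; arr = [-8,3,-3,-5,-6,4,5,6]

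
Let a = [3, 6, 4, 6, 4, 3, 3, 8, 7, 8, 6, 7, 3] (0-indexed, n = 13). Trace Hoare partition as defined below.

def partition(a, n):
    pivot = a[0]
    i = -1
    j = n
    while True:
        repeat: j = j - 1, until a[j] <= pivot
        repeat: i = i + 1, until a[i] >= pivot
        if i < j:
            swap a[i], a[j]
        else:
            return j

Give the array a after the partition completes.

pivot = a[0] = 3; i = -1, j = 13
j→12 (a[12]=3≤3), i→0 (a[0]=3≥3); i<j, swap → [3, 6, 4, 6, 4, 3, 3, 8, 7, 8, 6, 7, 3]
j→6 (a[6]=3≤3), i→1 (a[1]=6≥3); i<j, swap → [3, 3, 4, 6, 4, 3, 6, 8, 7, 8, 6, 7, 3]
j→5 (a[5]=3≤3), i→2 (a[2]=4≥3); i<j, swap → [3, 3, 3, 6, 4, 4, 6, 8, 7, 8, 6, 7, 3]
j→2, i→3; i≥j, return j=2. a = [3, 3, 3, 6, 4, 4, 6, 8, 7, 8, 6, 7, 3]

[3, 3, 3, 6, 4, 4, 6, 8, 7, 8, 6, 7, 3]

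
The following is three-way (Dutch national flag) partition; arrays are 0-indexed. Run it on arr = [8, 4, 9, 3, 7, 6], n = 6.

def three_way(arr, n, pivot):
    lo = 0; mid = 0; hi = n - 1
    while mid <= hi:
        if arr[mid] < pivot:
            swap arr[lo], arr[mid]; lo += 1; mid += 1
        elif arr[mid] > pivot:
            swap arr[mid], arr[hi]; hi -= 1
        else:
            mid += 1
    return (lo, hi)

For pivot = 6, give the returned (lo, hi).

(2, 2)

lo=0 mid=0 hi=5
8>6: swap(0,5), hi=4 ⇒ [6, 4, 9, 3, 7, 8]
6=6: mid=1
4<6: swap(0,1), lo=1 mid=2 ⇒ [4, 6, 9, 3, 7, 8]
9>6: swap(2,4), hi=3 ⇒ [4, 6, 7, 3, 9, 8]
7>6: swap(2,3), hi=2 ⇒ [4, 6, 3, 7, 9, 8]
3<6: swap(1,2), lo=2 mid=3 ⇒ [4, 3, 6, 7, 9, 8]
done. lo=2 hi=2; arr=[4, 3, 6, 7, 9, 8]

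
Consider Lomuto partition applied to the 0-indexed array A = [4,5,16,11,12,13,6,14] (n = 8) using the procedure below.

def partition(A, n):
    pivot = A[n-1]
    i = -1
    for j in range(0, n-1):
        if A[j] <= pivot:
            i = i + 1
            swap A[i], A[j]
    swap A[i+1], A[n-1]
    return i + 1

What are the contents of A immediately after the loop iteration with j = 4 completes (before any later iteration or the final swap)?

pivot = A[7] = 14; i = -1
j=0: A[0]=4 ≤ 14 → i=0, swap A[0],A[0] (no change) → [4,5,16,11,12,13,6,14]
j=1: A[1]=5 ≤ 14 → i=1, swap A[1],A[1] (no change) → [4,5,16,11,12,13,6,14]
j=2: A[2]=16 > 14 → no swap
j=3: A[3]=11 ≤ 14 → i=2, swap A[2],A[3] → [4,5,11,16,12,13,6,14]
j=4: A[4]=12 ≤ 14 → i=3, swap A[3],A[4] → [4,5,11,12,16,13,6,14]
(after j=4) A = [4,5,11,12,16,13,6,14]

[4,5,11,12,16,13,6,14]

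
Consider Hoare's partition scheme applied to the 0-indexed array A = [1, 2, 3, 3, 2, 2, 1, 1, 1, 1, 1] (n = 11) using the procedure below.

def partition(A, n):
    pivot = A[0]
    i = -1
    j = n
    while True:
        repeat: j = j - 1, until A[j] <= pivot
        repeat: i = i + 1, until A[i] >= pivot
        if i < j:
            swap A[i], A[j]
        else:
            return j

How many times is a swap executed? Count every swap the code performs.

5

pivot = A[0] = 1; i = -1, j = 11
j→10 (A[10]=1≤1), i→0 (A[0]=1≥1); i<j, swap → [1, 2, 3, 3, 2, 2, 1, 1, 1, 1, 1]
j→9 (A[9]=1≤1), i→1 (A[1]=2≥1); i<j, swap → [1, 1, 3, 3, 2, 2, 1, 1, 1, 2, 1]
j→8 (A[8]=1≤1), i→2 (A[2]=3≥1); i<j, swap → [1, 1, 1, 3, 2, 2, 1, 1, 3, 2, 1]
j→7 (A[7]=1≤1), i→3 (A[3]=3≥1); i<j, swap → [1, 1, 1, 1, 2, 2, 1, 3, 3, 2, 1]
j→6 (A[6]=1≤1), i→4 (A[4]=2≥1); i<j, swap → [1, 1, 1, 1, 1, 2, 2, 3, 3, 2, 1]
j→4, i→5; i≥j, return j=4. A = [1, 1, 1, 1, 1, 2, 2, 3, 3, 2, 1]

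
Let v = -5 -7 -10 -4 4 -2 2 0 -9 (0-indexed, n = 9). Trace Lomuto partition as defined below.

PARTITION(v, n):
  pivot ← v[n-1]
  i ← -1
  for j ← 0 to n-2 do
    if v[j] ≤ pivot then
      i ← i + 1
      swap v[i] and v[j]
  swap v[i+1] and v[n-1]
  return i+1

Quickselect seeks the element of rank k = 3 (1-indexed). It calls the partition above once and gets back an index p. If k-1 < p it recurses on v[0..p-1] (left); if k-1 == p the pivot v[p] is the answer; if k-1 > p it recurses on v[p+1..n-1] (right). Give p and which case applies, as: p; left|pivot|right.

pivot = v[8] = -9; i = -1
j=0: v[0]=-5 > -9 → no swap
j=1: v[1]=-7 > -9 → no swap
j=2: v[2]=-10 ≤ -9 → i=0, swap v[0],v[2] → -10 -7 -5 -4 4 -2 2 0 -9
j=3: v[3]=-4 > -9 → no swap
j=4: v[4]=4 > -9 → no swap
j=5: v[5]=-2 > -9 → no swap
j=6: v[6]=2 > -9 → no swap
j=7: v[7]=0 > -9 → no swap
final swap v[1],v[8] → -10 -9 -5 -4 4 -2 2 0 -7; return 1
p = 1; k-1 = 2 > 1 ⇒ right

1; right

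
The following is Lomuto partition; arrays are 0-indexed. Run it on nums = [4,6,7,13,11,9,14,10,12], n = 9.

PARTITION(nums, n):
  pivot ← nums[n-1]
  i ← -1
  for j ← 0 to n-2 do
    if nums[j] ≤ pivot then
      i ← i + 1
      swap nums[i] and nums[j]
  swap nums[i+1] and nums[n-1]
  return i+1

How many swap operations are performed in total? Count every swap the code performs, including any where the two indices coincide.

pivot = nums[8] = 12; i = -1
j=0: nums[0]=4 ≤ 12 → i=0, swap nums[0],nums[0] (no change) → [4,6,7,13,11,9,14,10,12]
j=1: nums[1]=6 ≤ 12 → i=1, swap nums[1],nums[1] (no change) → [4,6,7,13,11,9,14,10,12]
j=2: nums[2]=7 ≤ 12 → i=2, swap nums[2],nums[2] (no change) → [4,6,7,13,11,9,14,10,12]
j=3: nums[3]=13 > 12 → no swap
j=4: nums[4]=11 ≤ 12 → i=3, swap nums[3],nums[4] → [4,6,7,11,13,9,14,10,12]
j=5: nums[5]=9 ≤ 12 → i=4, swap nums[4],nums[5] → [4,6,7,11,9,13,14,10,12]
j=6: nums[6]=14 > 12 → no swap
j=7: nums[7]=10 ≤ 12 → i=5, swap nums[5],nums[7] → [4,6,7,11,9,10,14,13,12]
final swap nums[6],nums[8] → [4,6,7,11,9,10,12,13,14]; return 6

7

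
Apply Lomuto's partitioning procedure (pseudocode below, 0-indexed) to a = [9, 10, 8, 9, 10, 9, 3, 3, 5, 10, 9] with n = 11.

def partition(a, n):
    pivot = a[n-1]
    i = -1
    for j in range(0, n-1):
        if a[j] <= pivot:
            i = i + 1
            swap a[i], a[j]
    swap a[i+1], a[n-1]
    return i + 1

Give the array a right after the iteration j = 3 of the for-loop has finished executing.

[9, 8, 9, 10, 10, 9, 3, 3, 5, 10, 9]

pivot=9, i=-1
j=0: 9≤9, i=0, swap(0,0) ⇒ [9, 10, 8, 9, 10, 9, 3, 3, 5, 10, 9]
j=1: 10>9, skip
j=2: 8≤9, i=1, swap(1,2) ⇒ [9, 8, 10, 9, 10, 9, 3, 3, 5, 10, 9]
j=3: 9≤9, i=2, swap(2,3) ⇒ [9, 8, 9, 10, 10, 9, 3, 3, 5, 10, 9]
(after j=3) a = [9, 8, 9, 10, 10, 9, 3, 3, 5, 10, 9]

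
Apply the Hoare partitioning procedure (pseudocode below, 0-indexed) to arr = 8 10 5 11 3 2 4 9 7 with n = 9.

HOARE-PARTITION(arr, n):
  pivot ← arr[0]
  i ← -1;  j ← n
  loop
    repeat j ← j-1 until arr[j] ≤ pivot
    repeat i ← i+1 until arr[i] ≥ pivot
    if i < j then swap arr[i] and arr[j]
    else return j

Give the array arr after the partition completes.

7 4 5 2 3 11 10 9 8

pivot = arr[0] = 8; i = -1, j = 9
j→8 (arr[8]=7≤8), i→0 (arr[0]=8≥8); i<j, swap → 7 10 5 11 3 2 4 9 8
j→6 (arr[6]=4≤8), i→1 (arr[1]=10≥8); i<j, swap → 7 4 5 11 3 2 10 9 8
j→5 (arr[5]=2≤8), i→3 (arr[3]=11≥8); i<j, swap → 7 4 5 2 3 11 10 9 8
j→4, i→5; i≥j, return j=4. arr = 7 4 5 2 3 11 10 9 8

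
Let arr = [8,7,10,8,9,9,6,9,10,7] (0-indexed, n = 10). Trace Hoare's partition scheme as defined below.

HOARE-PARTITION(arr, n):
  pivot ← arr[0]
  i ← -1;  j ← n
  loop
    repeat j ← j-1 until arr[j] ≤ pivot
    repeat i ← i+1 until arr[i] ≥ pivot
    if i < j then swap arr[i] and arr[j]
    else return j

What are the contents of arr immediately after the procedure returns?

[7,7,6,8,9,9,10,9,10,8]

pivot = arr[0] = 8; i = -1, j = 10
j→9 (arr[9]=7≤8), i→0 (arr[0]=8≥8); i<j, swap → [7,7,10,8,9,9,6,9,10,8]
j→6 (arr[6]=6≤8), i→2 (arr[2]=10≥8); i<j, swap → [7,7,6,8,9,9,10,9,10,8]
j→3, i→3; i≥j, return j=3. arr = [7,7,6,8,9,9,10,9,10,8]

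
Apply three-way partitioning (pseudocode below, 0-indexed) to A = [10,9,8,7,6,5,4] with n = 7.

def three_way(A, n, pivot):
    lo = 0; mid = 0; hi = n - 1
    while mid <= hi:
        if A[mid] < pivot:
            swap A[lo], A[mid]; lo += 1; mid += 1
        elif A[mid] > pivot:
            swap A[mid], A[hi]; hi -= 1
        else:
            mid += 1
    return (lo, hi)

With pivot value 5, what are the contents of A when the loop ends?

[4,5,7,6,8,9,10]

pivot = 5; lo=0, mid=0, hi=6
A[mid]=10>5: swap A[0],A[6]; hi=5 → [4,9,8,7,6,5,10]
A[mid]=4<5: swap A[0],A[0]; lo=1,mid=1 → [4,9,8,7,6,5,10]
A[mid]=9>5: swap A[1],A[5]; hi=4 → [4,5,8,7,6,9,10]
A[mid]=5=5: mid=2
A[mid]=8>5: swap A[2],A[4]; hi=3 → [4,5,6,7,8,9,10]
A[mid]=6>5: swap A[2],A[3]; hi=2 → [4,5,7,6,8,9,10]
A[mid]=7>5: swap A[2],A[2]; hi=1 → [4,5,7,6,8,9,10]
end: lo=1, hi=1; A = [4,5,7,6,8,9,10]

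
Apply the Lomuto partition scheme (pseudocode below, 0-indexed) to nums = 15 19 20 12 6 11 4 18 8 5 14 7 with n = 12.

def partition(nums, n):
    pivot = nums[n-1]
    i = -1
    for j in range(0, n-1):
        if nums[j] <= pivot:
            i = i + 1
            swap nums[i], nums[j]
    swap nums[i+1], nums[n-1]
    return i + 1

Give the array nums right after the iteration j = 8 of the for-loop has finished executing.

6 4 20 12 15 11 19 18 8 5 14 7

pivot=7, i=-1
j=0: 15>7, skip
j=1: 19>7, skip
j=2: 20>7, skip
j=3: 12>7, skip
j=4: 6≤7, i=0, swap(0,4) ⇒ 6 19 20 12 15 11 4 18 8 5 14 7
j=5: 11>7, skip
j=6: 4≤7, i=1, swap(1,6) ⇒ 6 4 20 12 15 11 19 18 8 5 14 7
j=7: 18>7, skip
j=8: 8>7, skip
(after j=8) nums = 6 4 20 12 15 11 19 18 8 5 14 7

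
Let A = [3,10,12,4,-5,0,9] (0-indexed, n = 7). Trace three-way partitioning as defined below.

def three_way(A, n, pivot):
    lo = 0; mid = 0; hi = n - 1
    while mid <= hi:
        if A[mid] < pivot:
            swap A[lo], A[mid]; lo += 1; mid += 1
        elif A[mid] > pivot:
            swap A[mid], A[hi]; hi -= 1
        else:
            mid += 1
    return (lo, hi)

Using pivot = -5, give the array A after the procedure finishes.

[-5,12,4,10,0,9,3]

lo=0 mid=0 hi=6
3>-5: swap(0,6), hi=5 ⇒ [9,10,12,4,-5,0,3]
9>-5: swap(0,5), hi=4 ⇒ [0,10,12,4,-5,9,3]
0>-5: swap(0,4), hi=3 ⇒ [-5,10,12,4,0,9,3]
-5=-5: mid=1
10>-5: swap(1,3), hi=2 ⇒ [-5,4,12,10,0,9,3]
4>-5: swap(1,2), hi=1 ⇒ [-5,12,4,10,0,9,3]
12>-5: swap(1,1), hi=0 ⇒ [-5,12,4,10,0,9,3]
done. lo=0 hi=0; A=[-5,12,4,10,0,9,3]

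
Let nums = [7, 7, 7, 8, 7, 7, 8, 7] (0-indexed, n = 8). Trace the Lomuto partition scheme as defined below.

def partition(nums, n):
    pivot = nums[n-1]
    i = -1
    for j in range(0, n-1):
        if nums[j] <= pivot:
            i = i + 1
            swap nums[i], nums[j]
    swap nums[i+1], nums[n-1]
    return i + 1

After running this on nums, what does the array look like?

[7, 7, 7, 7, 7, 7, 8, 8]

pivot=7, i=-1
j=0: 7≤7, i=0, swap(0,0) ⇒ [7, 7, 7, 8, 7, 7, 8, 7]
j=1: 7≤7, i=1, swap(1,1) ⇒ [7, 7, 7, 8, 7, 7, 8, 7]
j=2: 7≤7, i=2, swap(2,2) ⇒ [7, 7, 7, 8, 7, 7, 8, 7]
j=3: 8>7, skip
j=4: 7≤7, i=3, swap(3,4) ⇒ [7, 7, 7, 7, 8, 7, 8, 7]
j=5: 7≤7, i=4, swap(4,5) ⇒ [7, 7, 7, 7, 7, 8, 8, 7]
j=6: 8>7, skip
swap(5,7) ⇒ [7, 7, 7, 7, 7, 7, 8, 8]; return 5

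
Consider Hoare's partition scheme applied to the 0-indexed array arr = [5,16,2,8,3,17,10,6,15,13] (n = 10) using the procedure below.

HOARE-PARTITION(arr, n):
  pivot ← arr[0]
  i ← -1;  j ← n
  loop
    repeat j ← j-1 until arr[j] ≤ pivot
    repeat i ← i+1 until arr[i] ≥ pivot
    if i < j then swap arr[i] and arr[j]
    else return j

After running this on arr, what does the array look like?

pivot=5
j stops at 4 (3), i stops at 0 (5); swap ⇒ [3,16,2,8,5,17,10,6,15,13]
j stops at 2 (2), i stops at 1 (16); swap ⇒ [3,2,16,8,5,17,10,6,15,13]
j stops at 1, i stops at 2; i≥j ⇒ return 1. arr=[3,2,16,8,5,17,10,6,15,13]

[3,2,16,8,5,17,10,6,15,13]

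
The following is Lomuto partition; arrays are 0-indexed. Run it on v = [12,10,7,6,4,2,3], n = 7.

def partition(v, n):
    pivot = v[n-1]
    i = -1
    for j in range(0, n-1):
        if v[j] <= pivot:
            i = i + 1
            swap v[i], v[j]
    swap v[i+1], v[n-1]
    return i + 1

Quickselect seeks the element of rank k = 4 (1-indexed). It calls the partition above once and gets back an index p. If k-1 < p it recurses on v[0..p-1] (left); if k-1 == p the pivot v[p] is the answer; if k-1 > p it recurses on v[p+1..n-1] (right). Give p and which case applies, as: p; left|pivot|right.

pivot = v[6] = 3; i = -1
j=0: v[0]=12 > 3 → no swap
j=1: v[1]=10 > 3 → no swap
j=2: v[2]=7 > 3 → no swap
j=3: v[3]=6 > 3 → no swap
j=4: v[4]=4 > 3 → no swap
j=5: v[5]=2 ≤ 3 → i=0, swap v[0],v[5] → [2,10,7,6,4,12,3]
final swap v[1],v[6] → [2,3,7,6,4,12,10]; return 1
p = 1; k-1 = 3 > 1 ⇒ right

1; right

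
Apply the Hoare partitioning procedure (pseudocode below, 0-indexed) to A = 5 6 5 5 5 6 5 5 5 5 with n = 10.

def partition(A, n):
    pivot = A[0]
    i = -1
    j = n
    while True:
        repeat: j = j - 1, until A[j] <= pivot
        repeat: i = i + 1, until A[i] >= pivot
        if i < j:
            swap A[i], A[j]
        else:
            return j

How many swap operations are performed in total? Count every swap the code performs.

4

pivot=5
j stops at 9 (5), i stops at 0 (5); swap ⇒ 5 6 5 5 5 6 5 5 5 5
j stops at 8 (5), i stops at 1 (6); swap ⇒ 5 5 5 5 5 6 5 5 6 5
j stops at 7 (5), i stops at 2 (5); swap ⇒ 5 5 5 5 5 6 5 5 6 5
j stops at 6 (5), i stops at 3 (5); swap ⇒ 5 5 5 5 5 6 5 5 6 5
j stops at 4, i stops at 4; i≥j ⇒ return 4. A=5 5 5 5 5 6 5 5 6 5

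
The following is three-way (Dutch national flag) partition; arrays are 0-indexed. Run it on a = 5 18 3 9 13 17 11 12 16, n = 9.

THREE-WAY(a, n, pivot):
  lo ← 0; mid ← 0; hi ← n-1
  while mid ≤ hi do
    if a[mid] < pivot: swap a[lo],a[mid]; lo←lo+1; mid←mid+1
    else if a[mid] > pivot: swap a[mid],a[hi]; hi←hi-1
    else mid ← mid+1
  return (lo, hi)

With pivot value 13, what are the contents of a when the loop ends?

5 12 3 9 11 13 17 16 18

pivot = 13; lo=0, mid=0, hi=8
a[mid]=5<13: swap a[0],a[0]; lo=1,mid=1 → 5 18 3 9 13 17 11 12 16
a[mid]=18>13: swap a[1],a[8]; hi=7 → 5 16 3 9 13 17 11 12 18
a[mid]=16>13: swap a[1],a[7]; hi=6 → 5 12 3 9 13 17 11 16 18
a[mid]=12<13: swap a[1],a[1]; lo=2,mid=2 → 5 12 3 9 13 17 11 16 18
a[mid]=3<13: swap a[2],a[2]; lo=3,mid=3 → 5 12 3 9 13 17 11 16 18
a[mid]=9<13: swap a[3],a[3]; lo=4,mid=4 → 5 12 3 9 13 17 11 16 18
a[mid]=13=13: mid=5
a[mid]=17>13: swap a[5],a[6]; hi=5 → 5 12 3 9 13 11 17 16 18
a[mid]=11<13: swap a[4],a[5]; lo=5,mid=6 → 5 12 3 9 11 13 17 16 18
end: lo=5, hi=5; a = 5 12 3 9 11 13 17 16 18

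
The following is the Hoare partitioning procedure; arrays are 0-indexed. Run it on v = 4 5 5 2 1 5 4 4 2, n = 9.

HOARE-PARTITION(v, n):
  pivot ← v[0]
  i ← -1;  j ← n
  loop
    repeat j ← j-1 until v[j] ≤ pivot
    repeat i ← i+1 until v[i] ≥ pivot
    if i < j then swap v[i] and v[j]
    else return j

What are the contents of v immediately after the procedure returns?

2 4 4 2 1 5 5 5 4

pivot=4
j stops at 8 (2), i stops at 0 (4); swap ⇒ 2 5 5 2 1 5 4 4 4
j stops at 7 (4), i stops at 1 (5); swap ⇒ 2 4 5 2 1 5 4 5 4
j stops at 6 (4), i stops at 2 (5); swap ⇒ 2 4 4 2 1 5 5 5 4
j stops at 4, i stops at 5; i≥j ⇒ return 4. v=2 4 4 2 1 5 5 5 4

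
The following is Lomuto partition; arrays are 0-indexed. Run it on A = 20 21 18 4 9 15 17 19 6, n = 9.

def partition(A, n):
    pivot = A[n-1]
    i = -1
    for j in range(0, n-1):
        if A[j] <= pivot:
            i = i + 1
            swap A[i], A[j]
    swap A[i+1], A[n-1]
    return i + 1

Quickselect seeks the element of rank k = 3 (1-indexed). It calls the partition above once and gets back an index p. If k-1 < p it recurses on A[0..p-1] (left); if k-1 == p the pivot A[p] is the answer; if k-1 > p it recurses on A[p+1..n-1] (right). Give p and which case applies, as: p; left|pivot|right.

pivot = A[8] = 6; i = -1
j=0: A[0]=20 > 6 → no swap
j=1: A[1]=21 > 6 → no swap
j=2: A[2]=18 > 6 → no swap
j=3: A[3]=4 ≤ 6 → i=0, swap A[0],A[3] → 4 21 18 20 9 15 17 19 6
j=4: A[4]=9 > 6 → no swap
j=5: A[5]=15 > 6 → no swap
j=6: A[6]=17 > 6 → no swap
j=7: A[7]=19 > 6 → no swap
final swap A[1],A[8] → 4 6 18 20 9 15 17 19 21; return 1
p = 1; k-1 = 2 > 1 ⇒ right

1; right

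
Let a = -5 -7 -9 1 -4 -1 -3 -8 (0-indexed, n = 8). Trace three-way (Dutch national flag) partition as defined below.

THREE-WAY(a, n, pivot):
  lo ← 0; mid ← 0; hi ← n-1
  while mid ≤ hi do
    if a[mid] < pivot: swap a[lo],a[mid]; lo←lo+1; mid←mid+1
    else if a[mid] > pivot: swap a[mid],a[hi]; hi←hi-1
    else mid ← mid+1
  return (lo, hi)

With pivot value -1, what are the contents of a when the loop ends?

pivot = -1; lo=0, mid=0, hi=7
a[mid]=-5<-1: swap a[0],a[0]; lo=1,mid=1 → -5 -7 -9 1 -4 -1 -3 -8
a[mid]=-7<-1: swap a[1],a[1]; lo=2,mid=2 → -5 -7 -9 1 -4 -1 -3 -8
a[mid]=-9<-1: swap a[2],a[2]; lo=3,mid=3 → -5 -7 -9 1 -4 -1 -3 -8
a[mid]=1>-1: swap a[3],a[7]; hi=6 → -5 -7 -9 -8 -4 -1 -3 1
a[mid]=-8<-1: swap a[3],a[3]; lo=4,mid=4 → -5 -7 -9 -8 -4 -1 -3 1
a[mid]=-4<-1: swap a[4],a[4]; lo=5,mid=5 → -5 -7 -9 -8 -4 -1 -3 1
a[mid]=-1=-1: mid=6
a[mid]=-3<-1: swap a[5],a[6]; lo=6,mid=7 → -5 -7 -9 -8 -4 -3 -1 1
end: lo=6, hi=6; a = -5 -7 -9 -8 -4 -3 -1 1

-5 -7 -9 -8 -4 -3 -1 1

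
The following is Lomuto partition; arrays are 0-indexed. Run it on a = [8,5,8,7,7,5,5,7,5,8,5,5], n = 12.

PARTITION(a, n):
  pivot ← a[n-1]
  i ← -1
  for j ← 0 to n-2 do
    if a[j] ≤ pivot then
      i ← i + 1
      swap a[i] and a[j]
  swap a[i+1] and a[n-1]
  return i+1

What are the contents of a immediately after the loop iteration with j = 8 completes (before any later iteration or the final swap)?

pivot=5, i=-1
j=0: 8>5, skip
j=1: 5≤5, i=0, swap(0,1) ⇒ [5,8,8,7,7,5,5,7,5,8,5,5]
j=2: 8>5, skip
j=3: 7>5, skip
j=4: 7>5, skip
j=5: 5≤5, i=1, swap(1,5) ⇒ [5,5,8,7,7,8,5,7,5,8,5,5]
j=6: 5≤5, i=2, swap(2,6) ⇒ [5,5,5,7,7,8,8,7,5,8,5,5]
j=7: 7>5, skip
j=8: 5≤5, i=3, swap(3,8) ⇒ [5,5,5,5,7,8,8,7,7,8,5,5]
(after j=8) a = [5,5,5,5,7,8,8,7,7,8,5,5]

[5,5,5,5,7,8,8,7,7,8,5,5]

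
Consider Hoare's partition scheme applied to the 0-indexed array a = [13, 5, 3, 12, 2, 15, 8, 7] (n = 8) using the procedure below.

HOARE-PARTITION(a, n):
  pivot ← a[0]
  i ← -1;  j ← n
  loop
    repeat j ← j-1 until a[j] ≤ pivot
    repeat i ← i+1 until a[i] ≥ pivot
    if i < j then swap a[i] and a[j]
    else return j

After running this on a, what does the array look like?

[7, 5, 3, 12, 2, 8, 15, 13]

pivot=13
j stops at 7 (7), i stops at 0 (13); swap ⇒ [7, 5, 3, 12, 2, 15, 8, 13]
j stops at 6 (8), i stops at 5 (15); swap ⇒ [7, 5, 3, 12, 2, 8, 15, 13]
j stops at 5, i stops at 6; i≥j ⇒ return 5. a=[7, 5, 3, 12, 2, 8, 15, 13]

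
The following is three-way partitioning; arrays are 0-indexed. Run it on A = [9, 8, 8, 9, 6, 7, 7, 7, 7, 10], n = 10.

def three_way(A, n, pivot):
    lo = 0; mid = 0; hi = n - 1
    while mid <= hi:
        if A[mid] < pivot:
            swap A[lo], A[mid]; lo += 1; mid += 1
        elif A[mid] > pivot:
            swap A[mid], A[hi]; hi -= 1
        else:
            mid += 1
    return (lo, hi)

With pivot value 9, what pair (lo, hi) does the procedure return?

lo=0 mid=0 hi=9
9=9: mid=1
8<9: swap(0,1), lo=1 mid=2 ⇒ [8, 9, 8, 9, 6, 7, 7, 7, 7, 10]
8<9: swap(1,2), lo=2 mid=3 ⇒ [8, 8, 9, 9, 6, 7, 7, 7, 7, 10]
9=9: mid=4
6<9: swap(2,4), lo=3 mid=5 ⇒ [8, 8, 6, 9, 9, 7, 7, 7, 7, 10]
7<9: swap(3,5), lo=4 mid=6 ⇒ [8, 8, 6, 7, 9, 9, 7, 7, 7, 10]
7<9: swap(4,6), lo=5 mid=7 ⇒ [8, 8, 6, 7, 7, 9, 9, 7, 7, 10]
7<9: swap(5,7), lo=6 mid=8 ⇒ [8, 8, 6, 7, 7, 7, 9, 9, 7, 10]
7<9: swap(6,8), lo=7 mid=9 ⇒ [8, 8, 6, 7, 7, 7, 7, 9, 9, 10]
10>9: swap(9,9), hi=8 ⇒ [8, 8, 6, 7, 7, 7, 7, 9, 9, 10]
done. lo=7 hi=8; A=[8, 8, 6, 7, 7, 7, 7, 9, 9, 10]

(7, 8)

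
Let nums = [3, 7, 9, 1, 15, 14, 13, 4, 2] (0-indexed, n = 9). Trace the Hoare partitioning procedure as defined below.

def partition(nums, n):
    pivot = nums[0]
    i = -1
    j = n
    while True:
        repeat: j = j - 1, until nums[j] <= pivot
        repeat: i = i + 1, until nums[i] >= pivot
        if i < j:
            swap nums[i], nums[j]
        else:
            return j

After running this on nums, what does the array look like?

pivot=3
j stops at 8 (2), i stops at 0 (3); swap ⇒ [2, 7, 9, 1, 15, 14, 13, 4, 3]
j stops at 3 (1), i stops at 1 (7); swap ⇒ [2, 1, 9, 7, 15, 14, 13, 4, 3]
j stops at 1, i stops at 2; i≥j ⇒ return 1. nums=[2, 1, 9, 7, 15, 14, 13, 4, 3]

[2, 1, 9, 7, 15, 14, 13, 4, 3]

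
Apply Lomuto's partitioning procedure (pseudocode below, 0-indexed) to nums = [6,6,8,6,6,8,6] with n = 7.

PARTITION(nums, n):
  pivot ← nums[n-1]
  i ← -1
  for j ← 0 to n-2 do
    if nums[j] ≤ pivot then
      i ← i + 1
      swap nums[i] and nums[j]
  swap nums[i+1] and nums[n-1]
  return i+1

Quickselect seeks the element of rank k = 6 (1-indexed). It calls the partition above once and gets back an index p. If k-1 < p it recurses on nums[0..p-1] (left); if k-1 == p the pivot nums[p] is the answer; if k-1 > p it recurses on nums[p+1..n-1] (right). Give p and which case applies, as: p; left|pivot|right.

4; right

pivot=6, i=-1
j=0: 6≤6, i=0, swap(0,0) ⇒ [6,6,8,6,6,8,6]
j=1: 6≤6, i=1, swap(1,1) ⇒ [6,6,8,6,6,8,6]
j=2: 8>6, skip
j=3: 6≤6, i=2, swap(2,3) ⇒ [6,6,6,8,6,8,6]
j=4: 6≤6, i=3, swap(3,4) ⇒ [6,6,6,6,8,8,6]
j=5: 8>6, skip
swap(4,6) ⇒ [6,6,6,6,6,8,8]; return 4
p = 4; k-1 = 5 > 4 ⇒ right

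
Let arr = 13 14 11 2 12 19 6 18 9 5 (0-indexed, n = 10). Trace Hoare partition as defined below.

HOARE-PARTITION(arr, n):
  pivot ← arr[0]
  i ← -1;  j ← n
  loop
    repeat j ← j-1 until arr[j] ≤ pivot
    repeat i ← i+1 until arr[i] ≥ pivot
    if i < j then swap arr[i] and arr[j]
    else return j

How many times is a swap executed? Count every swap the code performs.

pivot = arr[0] = 13; i = -1, j = 10
j→9 (arr[9]=5≤13), i→0 (arr[0]=13≥13); i<j, swap → 5 14 11 2 12 19 6 18 9 13
j→8 (arr[8]=9≤13), i→1 (arr[1]=14≥13); i<j, swap → 5 9 11 2 12 19 6 18 14 13
j→6 (arr[6]=6≤13), i→5 (arr[5]=19≥13); i<j, swap → 5 9 11 2 12 6 19 18 14 13
j→5, i→6; i≥j, return j=5. arr = 5 9 11 2 12 6 19 18 14 13

3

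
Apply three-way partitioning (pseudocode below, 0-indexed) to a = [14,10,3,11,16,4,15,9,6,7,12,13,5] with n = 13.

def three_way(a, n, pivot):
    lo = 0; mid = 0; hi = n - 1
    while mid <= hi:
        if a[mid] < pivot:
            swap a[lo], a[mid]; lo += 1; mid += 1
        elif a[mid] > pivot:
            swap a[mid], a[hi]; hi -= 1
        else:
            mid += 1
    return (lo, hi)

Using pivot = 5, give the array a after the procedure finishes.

[4,3,5,16,11,15,9,6,7,12,13,10,14]

lo=0 mid=0 hi=12
14>5: swap(0,12), hi=11 ⇒ [5,10,3,11,16,4,15,9,6,7,12,13,14]
5=5: mid=1
10>5: swap(1,11), hi=10 ⇒ [5,13,3,11,16,4,15,9,6,7,12,10,14]
13>5: swap(1,10), hi=9 ⇒ [5,12,3,11,16,4,15,9,6,7,13,10,14]
12>5: swap(1,9), hi=8 ⇒ [5,7,3,11,16,4,15,9,6,12,13,10,14]
7>5: swap(1,8), hi=7 ⇒ [5,6,3,11,16,4,15,9,7,12,13,10,14]
6>5: swap(1,7), hi=6 ⇒ [5,9,3,11,16,4,15,6,7,12,13,10,14]
9>5: swap(1,6), hi=5 ⇒ [5,15,3,11,16,4,9,6,7,12,13,10,14]
15>5: swap(1,5), hi=4 ⇒ [5,4,3,11,16,15,9,6,7,12,13,10,14]
4<5: swap(0,1), lo=1 mid=2 ⇒ [4,5,3,11,16,15,9,6,7,12,13,10,14]
3<5: swap(1,2), lo=2 mid=3 ⇒ [4,3,5,11,16,15,9,6,7,12,13,10,14]
11>5: swap(3,4), hi=3 ⇒ [4,3,5,16,11,15,9,6,7,12,13,10,14]
16>5: swap(3,3), hi=2 ⇒ [4,3,5,16,11,15,9,6,7,12,13,10,14]
done. lo=2 hi=2; a=[4,3,5,16,11,15,9,6,7,12,13,10,14]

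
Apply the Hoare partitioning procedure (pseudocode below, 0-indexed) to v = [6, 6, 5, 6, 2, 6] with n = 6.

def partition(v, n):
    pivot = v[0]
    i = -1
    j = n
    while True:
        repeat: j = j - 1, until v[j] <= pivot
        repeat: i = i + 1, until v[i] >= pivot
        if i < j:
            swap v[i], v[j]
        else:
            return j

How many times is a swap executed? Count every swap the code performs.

2

pivot = v[0] = 6; i = -1, j = 6
j→5 (v[5]=6≤6), i→0 (v[0]=6≥6); i<j, swap → [6, 6, 5, 6, 2, 6]
j→4 (v[4]=2≤6), i→1 (v[1]=6≥6); i<j, swap → [6, 2, 5, 6, 6, 6]
j→3, i→3; i≥j, return j=3. v = [6, 2, 5, 6, 6, 6]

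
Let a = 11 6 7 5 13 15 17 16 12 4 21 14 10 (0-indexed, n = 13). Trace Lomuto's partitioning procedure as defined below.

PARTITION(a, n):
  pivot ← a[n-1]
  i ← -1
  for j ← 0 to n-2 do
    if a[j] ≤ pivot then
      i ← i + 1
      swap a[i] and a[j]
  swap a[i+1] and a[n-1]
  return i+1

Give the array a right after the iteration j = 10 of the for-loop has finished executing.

6 7 5 4 13 15 17 16 12 11 21 14 10

pivot = a[12] = 10; i = -1
j=0: a[0]=11 > 10 → no swap
j=1: a[1]=6 ≤ 10 → i=0, swap a[0],a[1] → 6 11 7 5 13 15 17 16 12 4 21 14 10
j=2: a[2]=7 ≤ 10 → i=1, swap a[1],a[2] → 6 7 11 5 13 15 17 16 12 4 21 14 10
j=3: a[3]=5 ≤ 10 → i=2, swap a[2],a[3] → 6 7 5 11 13 15 17 16 12 4 21 14 10
j=4: a[4]=13 > 10 → no swap
j=5: a[5]=15 > 10 → no swap
j=6: a[6]=17 > 10 → no swap
j=7: a[7]=16 > 10 → no swap
j=8: a[8]=12 > 10 → no swap
j=9: a[9]=4 ≤ 10 → i=3, swap a[3],a[9] → 6 7 5 4 13 15 17 16 12 11 21 14 10
j=10: a[10]=21 > 10 → no swap
(after j=10) a = 6 7 5 4 13 15 17 16 12 11 21 14 10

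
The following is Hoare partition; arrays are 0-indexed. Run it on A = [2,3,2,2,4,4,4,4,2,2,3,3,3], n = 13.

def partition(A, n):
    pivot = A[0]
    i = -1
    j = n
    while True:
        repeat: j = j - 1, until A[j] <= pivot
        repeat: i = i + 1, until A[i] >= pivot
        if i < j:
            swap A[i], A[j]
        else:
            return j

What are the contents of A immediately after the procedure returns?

pivot=2
j stops at 9 (2), i stops at 0 (2); swap ⇒ [2,3,2,2,4,4,4,4,2,2,3,3,3]
j stops at 8 (2), i stops at 1 (3); swap ⇒ [2,2,2,2,4,4,4,4,3,2,3,3,3]
j stops at 3 (2), i stops at 2 (2); swap ⇒ [2,2,2,2,4,4,4,4,3,2,3,3,3]
j stops at 2, i stops at 3; i≥j ⇒ return 2. A=[2,2,2,2,4,4,4,4,3,2,3,3,3]

[2,2,2,2,4,4,4,4,3,2,3,3,3]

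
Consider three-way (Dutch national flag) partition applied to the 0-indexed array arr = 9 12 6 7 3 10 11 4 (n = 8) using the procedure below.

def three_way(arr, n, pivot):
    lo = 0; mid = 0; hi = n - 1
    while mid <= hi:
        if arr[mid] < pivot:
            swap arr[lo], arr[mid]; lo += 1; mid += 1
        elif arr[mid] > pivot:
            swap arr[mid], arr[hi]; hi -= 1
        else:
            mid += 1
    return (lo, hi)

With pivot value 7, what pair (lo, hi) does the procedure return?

pivot = 7; lo=0, mid=0, hi=7
arr[mid]=9>7: swap arr[0],arr[7]; hi=6 → 4 12 6 7 3 10 11 9
arr[mid]=4<7: swap arr[0],arr[0]; lo=1,mid=1 → 4 12 6 7 3 10 11 9
arr[mid]=12>7: swap arr[1],arr[6]; hi=5 → 4 11 6 7 3 10 12 9
arr[mid]=11>7: swap arr[1],arr[5]; hi=4 → 4 10 6 7 3 11 12 9
arr[mid]=10>7: swap arr[1],arr[4]; hi=3 → 4 3 6 7 10 11 12 9
arr[mid]=3<7: swap arr[1],arr[1]; lo=2,mid=2 → 4 3 6 7 10 11 12 9
arr[mid]=6<7: swap arr[2],arr[2]; lo=3,mid=3 → 4 3 6 7 10 11 12 9
arr[mid]=7=7: mid=4
end: lo=3, hi=3; arr = 4 3 6 7 10 11 12 9

(3, 3)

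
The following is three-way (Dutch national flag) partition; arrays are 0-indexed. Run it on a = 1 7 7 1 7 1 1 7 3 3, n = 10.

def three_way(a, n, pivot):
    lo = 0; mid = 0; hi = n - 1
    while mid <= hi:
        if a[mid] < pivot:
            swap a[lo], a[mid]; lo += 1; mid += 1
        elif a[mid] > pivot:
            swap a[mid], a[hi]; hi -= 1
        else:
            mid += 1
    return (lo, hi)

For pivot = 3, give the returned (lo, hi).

lo=0 mid=0 hi=9
1<3: swap(0,0), lo=1 mid=1 ⇒ 1 7 7 1 7 1 1 7 3 3
7>3: swap(1,9), hi=8 ⇒ 1 3 7 1 7 1 1 7 3 7
3=3: mid=2
7>3: swap(2,8), hi=7 ⇒ 1 3 3 1 7 1 1 7 7 7
3=3: mid=3
1<3: swap(1,3), lo=2 mid=4 ⇒ 1 1 3 3 7 1 1 7 7 7
7>3: swap(4,7), hi=6 ⇒ 1 1 3 3 7 1 1 7 7 7
7>3: swap(4,6), hi=5 ⇒ 1 1 3 3 1 1 7 7 7 7
1<3: swap(2,4), lo=3 mid=5 ⇒ 1 1 1 3 3 1 7 7 7 7
1<3: swap(3,5), lo=4 mid=6 ⇒ 1 1 1 1 3 3 7 7 7 7
done. lo=4 hi=5; a=1 1 1 1 3 3 7 7 7 7

(4, 5)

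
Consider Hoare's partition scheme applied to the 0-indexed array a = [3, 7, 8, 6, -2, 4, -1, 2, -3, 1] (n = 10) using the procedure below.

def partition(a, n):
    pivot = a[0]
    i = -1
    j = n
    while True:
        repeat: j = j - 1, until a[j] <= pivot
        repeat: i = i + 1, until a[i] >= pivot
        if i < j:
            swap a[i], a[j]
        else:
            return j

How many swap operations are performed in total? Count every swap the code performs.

pivot = a[0] = 3; i = -1, j = 10
j→9 (a[9]=1≤3), i→0 (a[0]=3≥3); i<j, swap → [1, 7, 8, 6, -2, 4, -1, 2, -3, 3]
j→8 (a[8]=-3≤3), i→1 (a[1]=7≥3); i<j, swap → [1, -3, 8, 6, -2, 4, -1, 2, 7, 3]
j→7 (a[7]=2≤3), i→2 (a[2]=8≥3); i<j, swap → [1, -3, 2, 6, -2, 4, -1, 8, 7, 3]
j→6 (a[6]=-1≤3), i→3 (a[3]=6≥3); i<j, swap → [1, -3, 2, -1, -2, 4, 6, 8, 7, 3]
j→4, i→5; i≥j, return j=4. a = [1, -3, 2, -1, -2, 4, 6, 8, 7, 3]

4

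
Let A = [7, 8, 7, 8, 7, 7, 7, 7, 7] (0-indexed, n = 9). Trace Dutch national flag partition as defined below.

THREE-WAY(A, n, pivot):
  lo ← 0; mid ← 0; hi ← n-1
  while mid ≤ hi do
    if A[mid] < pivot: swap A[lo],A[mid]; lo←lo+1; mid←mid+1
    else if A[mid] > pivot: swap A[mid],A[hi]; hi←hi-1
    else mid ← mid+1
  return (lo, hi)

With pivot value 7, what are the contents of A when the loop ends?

[7, 7, 7, 7, 7, 7, 7, 8, 8]

pivot = 7; lo=0, mid=0, hi=8
A[mid]=7=7: mid=1
A[mid]=8>7: swap A[1],A[8]; hi=7 → [7, 7, 7, 8, 7, 7, 7, 7, 8]
A[mid]=7=7: mid=2
A[mid]=7=7: mid=3
A[mid]=8>7: swap A[3],A[7]; hi=6 → [7, 7, 7, 7, 7, 7, 7, 8, 8]
A[mid]=7=7: mid=4
A[mid]=7=7: mid=5
A[mid]=7=7: mid=6
A[mid]=7=7: mid=7
end: lo=0, hi=6; A = [7, 7, 7, 7, 7, 7, 7, 8, 8]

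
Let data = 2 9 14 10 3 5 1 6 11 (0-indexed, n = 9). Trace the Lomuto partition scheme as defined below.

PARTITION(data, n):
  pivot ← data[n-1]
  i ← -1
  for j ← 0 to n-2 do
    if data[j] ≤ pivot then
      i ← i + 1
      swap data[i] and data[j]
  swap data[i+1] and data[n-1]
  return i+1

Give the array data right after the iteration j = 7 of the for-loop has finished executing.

2 9 10 3 5 1 6 14 11

pivot = data[8] = 11; i = -1
j=0: data[0]=2 ≤ 11 → i=0, swap data[0],data[0] (no change) → 2 9 14 10 3 5 1 6 11
j=1: data[1]=9 ≤ 11 → i=1, swap data[1],data[1] (no change) → 2 9 14 10 3 5 1 6 11
j=2: data[2]=14 > 11 → no swap
j=3: data[3]=10 ≤ 11 → i=2, swap data[2],data[3] → 2 9 10 14 3 5 1 6 11
j=4: data[4]=3 ≤ 11 → i=3, swap data[3],data[4] → 2 9 10 3 14 5 1 6 11
j=5: data[5]=5 ≤ 11 → i=4, swap data[4],data[5] → 2 9 10 3 5 14 1 6 11
j=6: data[6]=1 ≤ 11 → i=5, swap data[5],data[6] → 2 9 10 3 5 1 14 6 11
j=7: data[7]=6 ≤ 11 → i=6, swap data[6],data[7] → 2 9 10 3 5 1 6 14 11
(after j=7) data = 2 9 10 3 5 1 6 14 11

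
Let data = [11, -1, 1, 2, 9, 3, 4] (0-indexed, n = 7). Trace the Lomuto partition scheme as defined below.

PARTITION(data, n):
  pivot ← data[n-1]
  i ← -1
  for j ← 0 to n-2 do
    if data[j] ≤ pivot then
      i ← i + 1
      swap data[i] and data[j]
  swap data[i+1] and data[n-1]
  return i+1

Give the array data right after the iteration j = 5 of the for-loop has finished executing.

pivot = data[6] = 4; i = -1
j=0: data[0]=11 > 4 → no swap
j=1: data[1]=-1 ≤ 4 → i=0, swap data[0],data[1] → [-1, 11, 1, 2, 9, 3, 4]
j=2: data[2]=1 ≤ 4 → i=1, swap data[1],data[2] → [-1, 1, 11, 2, 9, 3, 4]
j=3: data[3]=2 ≤ 4 → i=2, swap data[2],data[3] → [-1, 1, 2, 11, 9, 3, 4]
j=4: data[4]=9 > 4 → no swap
j=5: data[5]=3 ≤ 4 → i=3, swap data[3],data[5] → [-1, 1, 2, 3, 9, 11, 4]
(after j=5) data = [-1, 1, 2, 3, 9, 11, 4]

[-1, 1, 2, 3, 9, 11, 4]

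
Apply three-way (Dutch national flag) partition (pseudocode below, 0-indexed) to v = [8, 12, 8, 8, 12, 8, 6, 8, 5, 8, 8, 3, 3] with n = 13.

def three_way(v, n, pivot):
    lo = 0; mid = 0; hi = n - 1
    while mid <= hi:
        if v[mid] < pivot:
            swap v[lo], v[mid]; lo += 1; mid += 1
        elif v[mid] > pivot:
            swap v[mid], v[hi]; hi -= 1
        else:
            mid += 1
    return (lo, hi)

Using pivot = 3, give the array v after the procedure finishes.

[3, 3, 8, 12, 8, 6, 8, 5, 8, 8, 8, 12, 8]

pivot = 3; lo=0, mid=0, hi=12
v[mid]=8>3: swap v[0],v[12]; hi=11 → [3, 12, 8, 8, 12, 8, 6, 8, 5, 8, 8, 3, 8]
v[mid]=3=3: mid=1
v[mid]=12>3: swap v[1],v[11]; hi=10 → [3, 3, 8, 8, 12, 8, 6, 8, 5, 8, 8, 12, 8]
v[mid]=3=3: mid=2
v[mid]=8>3: swap v[2],v[10]; hi=9 → [3, 3, 8, 8, 12, 8, 6, 8, 5, 8, 8, 12, 8]
v[mid]=8>3: swap v[2],v[9]; hi=8 → [3, 3, 8, 8, 12, 8, 6, 8, 5, 8, 8, 12, 8]
v[mid]=8>3: swap v[2],v[8]; hi=7 → [3, 3, 5, 8, 12, 8, 6, 8, 8, 8, 8, 12, 8]
v[mid]=5>3: swap v[2],v[7]; hi=6 → [3, 3, 8, 8, 12, 8, 6, 5, 8, 8, 8, 12, 8]
v[mid]=8>3: swap v[2],v[6]; hi=5 → [3, 3, 6, 8, 12, 8, 8, 5, 8, 8, 8, 12, 8]
v[mid]=6>3: swap v[2],v[5]; hi=4 → [3, 3, 8, 8, 12, 6, 8, 5, 8, 8, 8, 12, 8]
v[mid]=8>3: swap v[2],v[4]; hi=3 → [3, 3, 12, 8, 8, 6, 8, 5, 8, 8, 8, 12, 8]
v[mid]=12>3: swap v[2],v[3]; hi=2 → [3, 3, 8, 12, 8, 6, 8, 5, 8, 8, 8, 12, 8]
v[mid]=8>3: swap v[2],v[2]; hi=1 → [3, 3, 8, 12, 8, 6, 8, 5, 8, 8, 8, 12, 8]
end: lo=0, hi=1; v = [3, 3, 8, 12, 8, 6, 8, 5, 8, 8, 8, 12, 8]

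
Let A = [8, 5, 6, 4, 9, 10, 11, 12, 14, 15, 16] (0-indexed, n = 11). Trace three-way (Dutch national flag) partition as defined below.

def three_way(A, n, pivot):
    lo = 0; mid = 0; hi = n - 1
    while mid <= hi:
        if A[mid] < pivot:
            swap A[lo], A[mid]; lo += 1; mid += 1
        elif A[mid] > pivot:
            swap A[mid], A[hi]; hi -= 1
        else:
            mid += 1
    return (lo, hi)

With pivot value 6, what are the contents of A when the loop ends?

[4, 5, 6, 9, 10, 11, 12, 14, 15, 16, 8]

pivot = 6; lo=0, mid=0, hi=10
A[mid]=8>6: swap A[0],A[10]; hi=9 → [16, 5, 6, 4, 9, 10, 11, 12, 14, 15, 8]
A[mid]=16>6: swap A[0],A[9]; hi=8 → [15, 5, 6, 4, 9, 10, 11, 12, 14, 16, 8]
A[mid]=15>6: swap A[0],A[8]; hi=7 → [14, 5, 6, 4, 9, 10, 11, 12, 15, 16, 8]
A[mid]=14>6: swap A[0],A[7]; hi=6 → [12, 5, 6, 4, 9, 10, 11, 14, 15, 16, 8]
A[mid]=12>6: swap A[0],A[6]; hi=5 → [11, 5, 6, 4, 9, 10, 12, 14, 15, 16, 8]
A[mid]=11>6: swap A[0],A[5]; hi=4 → [10, 5, 6, 4, 9, 11, 12, 14, 15, 16, 8]
A[mid]=10>6: swap A[0],A[4]; hi=3 → [9, 5, 6, 4, 10, 11, 12, 14, 15, 16, 8]
A[mid]=9>6: swap A[0],A[3]; hi=2 → [4, 5, 6, 9, 10, 11, 12, 14, 15, 16, 8]
A[mid]=4<6: swap A[0],A[0]; lo=1,mid=1 → [4, 5, 6, 9, 10, 11, 12, 14, 15, 16, 8]
A[mid]=5<6: swap A[1],A[1]; lo=2,mid=2 → [4, 5, 6, 9, 10, 11, 12, 14, 15, 16, 8]
A[mid]=6=6: mid=3
end: lo=2, hi=2; A = [4, 5, 6, 9, 10, 11, 12, 14, 15, 16, 8]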